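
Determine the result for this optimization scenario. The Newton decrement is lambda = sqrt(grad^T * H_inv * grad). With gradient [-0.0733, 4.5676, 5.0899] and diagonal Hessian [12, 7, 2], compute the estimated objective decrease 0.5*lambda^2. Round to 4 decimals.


Step 1: H is diagonal, so H^(-1) * g = [-0.0061, 0.6525, 2.545].
Step 2: g^T H^(-1) g = sum_i g_i^2 / H_ii
  = (-0.0733)^2/12 + (4.5676)^2/7 + (5.0899)^2/2
  = 0.0004 + 2.9804 + 12.9535 = 15.9344
Step 3: Objective decrease = 0.5 * g^T H^(-1) g = 7.9672


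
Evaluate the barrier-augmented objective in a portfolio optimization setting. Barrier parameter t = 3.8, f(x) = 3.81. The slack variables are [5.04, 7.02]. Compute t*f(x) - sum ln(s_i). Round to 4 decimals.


Step 1: Compute log-barrier.
ln values: [1.6174, 1.9488]
phi = -(1.6174 + 1.9488) = -3.5662
Step 2: Compute augmented objective.
t*f(x) = 3.8*3.81 = 14.478
Total = 14.478 - 3.5662 = 10.9118


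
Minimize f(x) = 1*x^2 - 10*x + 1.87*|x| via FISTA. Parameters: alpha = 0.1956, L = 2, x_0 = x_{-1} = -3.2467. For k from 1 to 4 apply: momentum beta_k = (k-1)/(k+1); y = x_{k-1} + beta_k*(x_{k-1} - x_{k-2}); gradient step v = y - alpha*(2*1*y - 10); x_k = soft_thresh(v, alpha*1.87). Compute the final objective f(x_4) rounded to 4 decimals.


FISTA on f(x) = 1*x^2 - 10*x + 1.87*|x|
L = 2, alpha = 0.1956
Iteration 1: beta = 0.0, y = -3.2467 + 0.0*(-3.2467 + 3.2467) = -3.2467
  grad(y) = -16.4934, v = y - alpha*grad = -0.0206
  prox(v) = soft_thresh(-0.0206, 0.3658) = 0.0
Iteration 2: beta = 0.3333, y = 0.0 + 0.3333*(0.0 + 3.2467) = 1.0822
  grad(y) = -7.8355, v = y - alpha*grad = 2.6149
  prox(v) = soft_thresh(2.6149, 0.3658) = 2.2491
Iteration 3: beta = 0.5, y = 2.2491 + 0.5*(2.2491 - 0.0) = 3.3736
  grad(y) = -3.2527, v = y - alpha*grad = 4.0099
  prox(v) = soft_thresh(4.0099, 0.3658) = 3.6441
Iteration 4: beta = 0.6, y = 3.6441 + 0.6*(3.6441 - 2.2491) = 4.4811
  grad(y) = -1.0378, v = y - alpha*grad = 4.6841
  prox(v) = soft_thresh(4.6841, 0.3658) = 4.3183
f(x_4) = 1*4.3183^2 - 10*4.3183 + 1.87*|4.3183| = -16.4601


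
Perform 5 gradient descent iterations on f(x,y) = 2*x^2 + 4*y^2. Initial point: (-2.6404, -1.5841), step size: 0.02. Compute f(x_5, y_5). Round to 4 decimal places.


Gradient descent on f(x,y) = 2*x^2 + 4*y^2.
Starting point: (-2.6404, -1.5841), alpha = 0.02
Step 1: grad_x = 2*2*-2.6404 = -10.5616, grad_y = 2*4*-1.5841 = -12.6728
  x_1 = -2.6404 - 0.02*-10.5616 = -2.4292
  y_1 = -1.5841 - 0.02*-12.6728 = -1.3306
Step 2: grad_x = 2*2*-2.4292 = -9.7167, grad_y = 2*4*-1.3306 = -10.6452
  x_2 = -2.4292 - 0.02*-9.7167 = -2.2348
  y_2 = -1.3306 - 0.02*-10.6452 = -1.1177
Step 3: grad_x = 2*2*-2.2348 = -8.9393, grad_y = 2*4*-1.1177 = -8.9419
  x_3 = -2.2348 - 0.02*-8.9393 = -2.056
  y_3 = -1.1177 - 0.02*-8.9419 = -0.9389
Step 4: grad_x = 2*2*-2.056 = -8.2242, grad_y = 2*4*-0.9389 = -7.5112
  x_4 = -2.056 - 0.02*-8.2242 = -1.8916
  y_4 = -0.9389 - 0.02*-7.5112 = -0.7887
Step 5: grad_x = 2*2*-1.8916 = -7.5663, grad_y = 2*4*-0.7887 = -6.3094
  x_5 = -1.8916 - 0.02*-7.5663 = -1.7402
  y_5 = -0.7887 - 0.02*-6.3094 = -0.6625
f(-1.7402, -0.6625) = 2*(-1.7402)^2 + 4*(-0.6625)^2 = 7.8124


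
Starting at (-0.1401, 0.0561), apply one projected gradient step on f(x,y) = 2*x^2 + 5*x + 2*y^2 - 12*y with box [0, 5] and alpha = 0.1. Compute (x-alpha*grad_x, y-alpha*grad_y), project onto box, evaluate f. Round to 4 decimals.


Step 1: Compute gradient at (-0.1401, 0.0561).
grad_x = 2*2*-0.1401 + 5 = 4.4396
grad_y = 2*2*0.0561 - 12 = -11.7756
Step 2: Gradient step.
x_raw = -0.1401 - 0.1*4.4396 = -0.5841
y_raw = 0.0561 - 0.1*-11.7756 = 1.2337
Step 3: Project onto [0, 5].
x_proj = clip(-0.5841) = 0.0
y_proj = clip(1.2337) = 1.2337
Step 4: Evaluate f.
f(0.0, 1.2337) = -11.7601


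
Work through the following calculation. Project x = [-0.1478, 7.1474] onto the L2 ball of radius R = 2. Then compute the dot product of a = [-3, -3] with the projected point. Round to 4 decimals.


Step 1: Compute ||x|| (intermediates to 6 decimals).
||x|| = sqrt((-0.1478)^2 + 7.1474^2) = 7.148928
Step 2: Project.
Since ||x|| > R, scale = R/||x|| = 2/7.148928 = 0.279762, proj(x) = scale * x
proj(x) = [-0.041349, 1.999571]
Step 3: Dot product.
a^T * proj(x) = -3*(-0.041349) - 3*1.999571 = -5.8747


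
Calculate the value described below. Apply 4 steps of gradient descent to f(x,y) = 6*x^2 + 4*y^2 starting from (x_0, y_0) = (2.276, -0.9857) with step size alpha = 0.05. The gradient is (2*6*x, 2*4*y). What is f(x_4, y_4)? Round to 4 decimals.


Gradient descent on f(x,y) = 6*x^2 + 4*y^2.
Starting point: (2.276, -0.9857), alpha = 0.05
Step 1: grad_x = 2*6*2.276 = 27.312, grad_y = 2*4*-0.9857 = -7.8856
  x_1 = 2.276 - 0.05*27.312 = 0.9104
  y_1 = -0.9857 - 0.05*-7.8856 = -0.5914
Step 2: grad_x = 2*6*0.9104 = 10.9248, grad_y = 2*4*-0.5914 = -4.7314
  x_2 = 0.9104 - 0.05*10.9248 = 0.3642
  y_2 = -0.5914 - 0.05*-4.7314 = -0.3549
Step 3: grad_x = 2*6*0.3642 = 4.3699, grad_y = 2*4*-0.3549 = -2.8388
  x_3 = 0.3642 - 0.05*4.3699 = 0.1457
  y_3 = -0.3549 - 0.05*-2.8388 = -0.2129
Step 4: grad_x = 2*6*0.1457 = 1.748, grad_y = 2*4*-0.2129 = -1.7033
  x_4 = 0.1457 - 0.05*1.748 = 0.0583
  y_4 = -0.2129 - 0.05*-1.7033 = -0.1277
f(0.0583, -0.1277) = 6*0.0583^2 + 4*(-0.1277)^2 = 0.0856


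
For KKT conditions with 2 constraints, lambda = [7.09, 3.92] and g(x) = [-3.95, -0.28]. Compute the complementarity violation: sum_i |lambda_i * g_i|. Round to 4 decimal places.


KKT complementary slackness check:
lambda_1 * g_1 = 7.09 * -3.95 = -28.0055
lambda_2 * g_2 = 3.92 * -0.28 = -1.0976
Total violation = 28.0055 + 1.0976 = 29.1031


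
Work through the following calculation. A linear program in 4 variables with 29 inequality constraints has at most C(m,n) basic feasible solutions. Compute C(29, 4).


Each vertex corresponds to some choice of n active constraints out of m, so the number of vertices is at most C(m, n) = m! / (n!(m-n)!).
m = 29, n = 4
Numerator: 29 * 28 * 27 * 26
Denominator: 4! = 24
C(29, 4) = 23751


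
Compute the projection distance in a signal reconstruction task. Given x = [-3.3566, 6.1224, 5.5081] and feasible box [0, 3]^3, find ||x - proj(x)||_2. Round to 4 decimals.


Project each component onto [0, 3].
clip(-3.3566) = 0.0, clip(6.1224) = 3.0, clip(5.5081) = 3.0
Projection = [0.0, 3.0, 3.0]
Squared diffs: [11.2668, 9.7494, 6.2906]
Distance = sqrt(27.3068) = 5.2256


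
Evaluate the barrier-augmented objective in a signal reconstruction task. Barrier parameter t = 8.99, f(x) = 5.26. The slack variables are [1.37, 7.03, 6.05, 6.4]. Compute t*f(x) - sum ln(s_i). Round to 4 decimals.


Step 1: Compute log-barrier.
ln values: [0.3148, 1.9502, 1.8001, 1.8563]
phi = -(0.3148 + 1.9502 + 1.8001 + 1.8563) = -5.9214
Step 2: Compute augmented objective.
t*f(x) = 8.99*5.26 = 47.2874
Total = 47.2874 - 5.9214 = 41.366


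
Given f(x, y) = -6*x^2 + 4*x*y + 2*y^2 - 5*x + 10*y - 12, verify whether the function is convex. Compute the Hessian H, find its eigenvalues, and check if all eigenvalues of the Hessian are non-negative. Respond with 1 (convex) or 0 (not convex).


The Hessian of f(x,y) = -6*x^2 + 4*x*y + 2*y^2 - 5*x + 10*y - 12 is:
H = [[-12, 4], [4, 4]]
Trace = -12 + 4 = -8
Determinant = -12*4 - (4)^2 = -64
Discriminant = (-8)^2 - 4*-64 = 320.0
Eigenvalues: lambda_1 = -12.9443, lambda_2 = 4.9443
The function is not convex.

0


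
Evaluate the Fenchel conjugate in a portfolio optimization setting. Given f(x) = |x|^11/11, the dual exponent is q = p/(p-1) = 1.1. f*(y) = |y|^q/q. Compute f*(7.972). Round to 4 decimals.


The conjugate exponent q satisfies 1/p + 1/q = 1.
p = 11, so q = 11/(11 - 1) = 1.1
|y|^q = 7.972^1.1 = 9.8112
f*(7.972) = 9.8112 / 1.1 = 8.9193


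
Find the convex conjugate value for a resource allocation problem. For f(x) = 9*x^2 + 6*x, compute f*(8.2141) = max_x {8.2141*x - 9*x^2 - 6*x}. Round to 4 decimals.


f*(y) = sup_x {y*x - a*x^2 - b*x} = sup_x {(y-b)*x - a*x^2}
FOC: (y - b) - 2a*x = 0 => x* = (y - b)/(2a)
x* = (8.2141 - 6)/(2*9) = 0.123
f*(8.2141) = (y-b)^2/(4a) = (8.2141 - 6)^2/(4*9)
= 4.9022/36 = 0.1362


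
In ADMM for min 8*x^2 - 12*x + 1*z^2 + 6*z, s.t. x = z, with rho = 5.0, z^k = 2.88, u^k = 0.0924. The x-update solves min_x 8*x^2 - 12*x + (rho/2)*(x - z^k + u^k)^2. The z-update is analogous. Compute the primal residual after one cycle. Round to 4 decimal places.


ADMM iteration with rho = 5.0, z^k = 2.88, u^k = 0.0924
Step 1: x-update.
Minimize 8*x^2 - 12*x + (5.0/2)*(x - 2.88 + 0.0924)^2
FOC: (2*8 + 5.0)*x = 12 + 5.0*(2.88 - 0.0924)
x^{k+1} = 1.2351
Step 2: z-update.
Minimize 1*z^2 + 6*z + (5.0/2)*(1.2351 - z + 0.0924)^2
FOC: (2*1 + 5.0)*z = -6 + 5.0*(1.2351 + 0.0924)
z^{k+1} = 0.0911
Step 3: u-update.
u^{k+1} = 0.0924 + 1.2351 - 0.0911 = 1.2364
Step 4: Primal residual = |1.2351 - 0.0911| = 1.144


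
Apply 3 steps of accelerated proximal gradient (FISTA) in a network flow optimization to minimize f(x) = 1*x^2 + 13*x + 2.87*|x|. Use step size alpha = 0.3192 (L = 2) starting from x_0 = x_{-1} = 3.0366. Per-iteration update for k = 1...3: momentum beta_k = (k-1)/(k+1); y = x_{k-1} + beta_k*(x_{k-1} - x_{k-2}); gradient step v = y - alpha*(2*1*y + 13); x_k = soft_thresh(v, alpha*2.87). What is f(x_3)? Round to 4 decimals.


FISTA on f(x) = 1*x^2 + 13*x + 2.87*|x|
L = 2, alpha = 0.3192
Iteration 1: beta = 0.0, y = 3.0366 + 0.0*(3.0366 - 3.0366) = 3.0366
  grad(y) = 19.0732, v = y - alpha*grad = -3.0516
  prox(v) = soft_thresh(-3.0516, 0.9161) = -2.1355
Iteration 2: beta = 0.3333, y = -2.1355 + 0.3333*(-2.1355 - 3.0366) = -3.8595
  grad(y) = 5.281, v = y - alpha*grad = -5.5452
  prox(v) = soft_thresh(-5.5452, 0.9161) = -4.6291
Iteration 3: beta = 0.5, y = -4.6291 + 0.5*(-4.6291 + 2.1355) = -5.8759
  grad(y) = 1.2482, v = y - alpha*grad = -6.2743
  prox(v) = soft_thresh(-6.2743, 0.9161) = -5.3582
f(x_3) = 1*(-5.3582)^2 + 13*(-5.3582) + 2.87*|-5.3582| = -25.5682


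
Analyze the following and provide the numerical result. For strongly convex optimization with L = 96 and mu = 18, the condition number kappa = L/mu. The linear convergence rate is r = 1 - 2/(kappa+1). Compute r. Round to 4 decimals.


Step 1: Compute the condition number.
kappa = L/mu = 96/18 = 5.3333
Step 2: Compute the convergence rate.
r = 1 - 2/(kappa + 1) = 1 - 2*mu/(L + mu) = (L - mu)/(L + mu) = 78/114 = 0.6842


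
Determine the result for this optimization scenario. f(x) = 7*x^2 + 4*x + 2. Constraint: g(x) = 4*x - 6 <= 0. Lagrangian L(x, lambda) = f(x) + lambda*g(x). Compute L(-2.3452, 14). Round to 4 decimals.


Step 1: Evaluate f(x).
f(-2.3452) = 7*(-2.3452)^2 + 4*(-2.3452) + 2 = 31.1189
Step 2: Evaluate g(x).
g(-2.3452) = 4*-2.3452 - 6 = -15.3808
Step 3: Compute Lagrangian.
L = 31.1189 + 14*-15.3808 = -184.2123


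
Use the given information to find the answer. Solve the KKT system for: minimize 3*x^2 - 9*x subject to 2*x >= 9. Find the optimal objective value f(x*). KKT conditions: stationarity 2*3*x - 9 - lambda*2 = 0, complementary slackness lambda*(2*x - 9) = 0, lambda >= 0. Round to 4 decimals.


Step 1: Try lambda = 0 (constraint inactive).
x_unc = 9/(2*3) = 1.5
Check: 2*1.5 = 3.0 < 9 -- violated!
Step 2: Constraint must be active: 2*x = 9
x* = 9/2 = 4.5
lambda = (2*3*4.5 - 9)/2 = 9.0
Step 3: Compute optimal value.
f(x*) = 3*4.5^2 - 9*4.5 = 20.25


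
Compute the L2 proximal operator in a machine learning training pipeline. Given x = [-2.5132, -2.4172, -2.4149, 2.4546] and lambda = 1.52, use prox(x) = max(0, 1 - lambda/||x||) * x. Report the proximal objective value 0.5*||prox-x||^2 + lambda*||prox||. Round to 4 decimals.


Step 1: Compute ||x||.
||x|| = 4.9006
Step 2: Compute scaling factor.
scale = max(0, 1 - 1.52/4.9006) = 0.6898
Step 3: prox(x) = [-1.7337, -1.6675, -1.6659, 1.6933]
||prox(x)|| = 3.3806
Step 4: Proximal objective.
0.5*||prox-x||^2 = 1.1552
lambda*||prox|| = 5.1385
Total = 6.2937


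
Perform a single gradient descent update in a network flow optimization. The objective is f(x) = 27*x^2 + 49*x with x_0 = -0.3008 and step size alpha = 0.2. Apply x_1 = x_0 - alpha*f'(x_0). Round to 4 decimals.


We compute the gradient at x_0 and apply the update.
f'(x) = 54*x + 49
f'(-0.3008) = 54*-0.3008 + 49 = 32.7568
x_1 = -0.3008 - 0.2*32.7568 = -6.8522


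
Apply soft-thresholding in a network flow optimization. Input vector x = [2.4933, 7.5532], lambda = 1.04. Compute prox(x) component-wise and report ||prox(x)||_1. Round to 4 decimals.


Soft-thresholding with lambda = 1.04:
prox(2.4933) = sign(2.4933)*max(|2.4933| - 1.04, 0) = 1.4533
prox(7.5532) = sign(7.5532)*max(|7.5532| - 1.04, 0) = 6.5132
prox(x) = [1.4533, 6.5132]
||prox(x)||_1 = 1.4533 + 6.5132 = 7.9665


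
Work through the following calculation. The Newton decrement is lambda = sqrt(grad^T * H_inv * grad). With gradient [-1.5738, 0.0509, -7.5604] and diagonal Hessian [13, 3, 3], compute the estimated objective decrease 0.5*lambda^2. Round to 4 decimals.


Step 1: H is diagonal, so H^(-1) * g = [-0.1211, 0.017, -2.5201].
Step 2: g^T H^(-1) g = sum_i g_i^2 / H_ii
  = (-1.5738)^2/13 + (0.0509)^2/3 + (-7.5604)^2/3
  = 0.1905 + 0.0009 + 19.0532 = 19.2446
Step 3: Objective decrease = 0.5 * g^T H^(-1) g = 9.6223


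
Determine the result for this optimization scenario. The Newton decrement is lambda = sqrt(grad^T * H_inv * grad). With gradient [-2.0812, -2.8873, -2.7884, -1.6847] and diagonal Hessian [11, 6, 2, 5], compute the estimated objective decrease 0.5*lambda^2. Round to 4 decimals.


Step 1: H is diagonal, so H^(-1) * g = [-0.1892, -0.4812, -1.3942, -0.3369].
Step 2: g^T H^(-1) g = sum_i g_i^2 / H_ii
  = (-2.0812)^2/11 + (-2.8873)^2/6 + (-2.7884)^2/2 + (-1.6847)^2/5
  = 0.3938 + 1.3894 + 3.8876 + 0.5676 = 6.2384
Step 3: Objective decrease = 0.5 * g^T H^(-1) g = 3.1192


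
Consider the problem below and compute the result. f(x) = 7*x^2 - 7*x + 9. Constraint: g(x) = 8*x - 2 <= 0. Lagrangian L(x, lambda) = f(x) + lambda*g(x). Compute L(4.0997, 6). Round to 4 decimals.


Step 1: Evaluate f(x).
f(4.0997) = 7*4.0997^2 - 7*4.0997 + 9 = 97.9549
Step 2: Evaluate g(x).
g(4.0997) = 8*4.0997 - 2 = 30.7976
Step 3: Compute Lagrangian.
L = 97.9549 + 6*30.7976 = 282.7405


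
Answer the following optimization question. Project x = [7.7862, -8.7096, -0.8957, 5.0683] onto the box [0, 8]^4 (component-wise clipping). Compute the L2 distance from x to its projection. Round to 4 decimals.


Project each component onto [0, 8].
clip(7.7862) = 7.7862, clip(-8.7096) = 0.0, clip(-0.8957) = 0.0, clip(5.0683) = 5.0683
Projection = [7.7862, 0.0, 0.0, 5.0683]
Squared diffs: [0.0, 75.8571, 0.8023, 0.0]
Distance = sqrt(76.6594) = 8.7555


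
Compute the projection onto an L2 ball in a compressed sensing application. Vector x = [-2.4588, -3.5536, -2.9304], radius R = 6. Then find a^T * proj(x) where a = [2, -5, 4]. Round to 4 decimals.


Step 1: Compute ||x|| (intermediates to 6 decimals).
||x|| = sqrt((-2.4588)^2 + (-3.5536)^2 + (-2.9304)^2) = 5.221208
Step 2: Project.
Since ||x|| <= R, proj = x (no scaling needed).
proj(x) = [-2.4588, -3.5536, -2.9304]
Step 3: Dot product.
a^T * proj(x) = 2*(-2.4588) - 5*(-3.5536) + 4*(-2.9304) = 1.1288


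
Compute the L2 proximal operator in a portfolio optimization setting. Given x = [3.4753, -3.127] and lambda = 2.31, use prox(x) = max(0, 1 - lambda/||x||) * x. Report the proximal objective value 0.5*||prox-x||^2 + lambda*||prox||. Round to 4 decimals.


Step 1: Compute ||x||.
||x|| = 4.675
Step 2: Compute scaling factor.
scale = max(0, 1 - 2.31/4.675) = 0.5059
Step 3: prox(x) = [1.7581, -1.5819]
||prox(x)|| = 2.365
Step 4: Proximal objective.
0.5*||prox-x||^2 = 2.6681
lambda*||prox|| = 5.4632
Total = 8.1313


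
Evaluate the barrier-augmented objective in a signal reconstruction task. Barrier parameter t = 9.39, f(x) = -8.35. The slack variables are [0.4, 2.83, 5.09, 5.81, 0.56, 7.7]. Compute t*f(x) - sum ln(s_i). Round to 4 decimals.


Step 1: Compute log-barrier.
ln values: [-0.9163, 1.0403, 1.6273, 1.7596, -0.5798, 2.0412]
phi = -(-0.9163 + 1.0403 + 1.6273 + 1.7596 - 0.5798 + 2.0412) = -4.9722
Step 2: Compute augmented objective.
t*f(x) = 9.39*-8.35 = -78.4065
Total = -78.4065 - 4.9722 = -83.3787


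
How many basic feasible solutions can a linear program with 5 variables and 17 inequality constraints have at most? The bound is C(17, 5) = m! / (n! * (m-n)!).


Each vertex corresponds to some choice of n active constraints out of m, so the number of vertices is at most C(m, n) = m! / (n!(m-n)!).
m = 17, n = 5
Numerator: 17 * 16 * 15 * 14 * 13
Denominator: 5! = 120
C(17, 5) = 6188


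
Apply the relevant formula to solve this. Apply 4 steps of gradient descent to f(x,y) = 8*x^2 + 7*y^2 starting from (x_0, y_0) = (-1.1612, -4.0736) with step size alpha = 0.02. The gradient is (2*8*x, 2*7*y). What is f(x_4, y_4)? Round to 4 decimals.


Gradient descent on f(x,y) = 8*x^2 + 7*y^2.
Starting point: (-1.1612, -4.0736), alpha = 0.02
Step 1: grad_x = 2*8*-1.1612 = -18.5792, grad_y = 2*7*-4.0736 = -57.0304
  x_1 = -1.1612 - 0.02*-18.5792 = -0.7896
  y_1 = -4.0736 - 0.02*-57.0304 = -2.933
Step 2: grad_x = 2*8*-0.7896 = -12.6339, grad_y = 2*7*-2.933 = -41.0619
  x_2 = -0.7896 - 0.02*-12.6339 = -0.5369
  y_2 = -2.933 - 0.02*-41.0619 = -2.1118
Step 3: grad_x = 2*8*-0.5369 = -8.591, grad_y = 2*7*-2.1118 = -29.5646
  x_3 = -0.5369 - 0.02*-8.591 = -0.3651
  y_3 = -2.1118 - 0.02*-29.5646 = -1.5205
Step 4: grad_x = 2*8*-0.3651 = -5.8419, grad_y = 2*7*-1.5205 = -21.2865
  x_4 = -0.3651 - 0.02*-5.8419 = -0.2483
  y_4 = -1.5205 - 0.02*-21.2865 = -1.0947
f(-0.2483, -1.0947) = 8*(-0.2483)^2 + 7*(-1.0947)^2 = 8.8822


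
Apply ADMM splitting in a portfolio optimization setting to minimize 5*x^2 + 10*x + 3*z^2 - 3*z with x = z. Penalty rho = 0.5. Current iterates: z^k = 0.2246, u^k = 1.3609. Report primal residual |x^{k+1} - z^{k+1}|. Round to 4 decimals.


ADMM iteration with rho = 0.5, z^k = 0.2246, u^k = 1.3609
Step 1: x-update.
Minimize 5*x^2 + 10*x + (0.5/2)*(x - 0.2246 + 1.3609)^2
FOC: (2*5 + 0.5)*x = -10 + 0.5*(0.2246 - 1.3609)
x^{k+1} = -1.0065
Step 2: z-update.
Minimize 3*z^2 - 3*z + (0.5/2)*(-1.0065 - z + 1.3609)^2
FOC: (2*3 + 0.5)*z = 3 + 0.5*(-1.0065 + 1.3609)
z^{k+1} = 0.4888
Step 3: u-update.
u^{k+1} = 1.3609 - 1.0065 - 0.4888 = -0.1344
Step 4: Primal residual = |-1.0065 - 0.4888| = 1.4953


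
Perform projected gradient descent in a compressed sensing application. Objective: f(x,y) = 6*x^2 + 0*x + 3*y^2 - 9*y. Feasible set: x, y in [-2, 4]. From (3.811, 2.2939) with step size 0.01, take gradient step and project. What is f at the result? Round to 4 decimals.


Step 1: Compute gradient at (3.811, 2.2939).
grad_x = 2*6*3.811 + 0 = 45.732
grad_y = 2*3*2.2939 - 9 = 4.7634
Step 2: Gradient step.
x_raw = 3.811 - 0.01*45.732 = 3.3537
y_raw = 2.2939 - 0.01*4.7634 = 2.2463
Step 3: Project onto [-2, 4].
x_proj = clip(3.3537) = 3.3537
y_proj = clip(2.2463) = 2.2463
Step 4: Evaluate f.
f(3.3537, 2.2463) = 62.4038


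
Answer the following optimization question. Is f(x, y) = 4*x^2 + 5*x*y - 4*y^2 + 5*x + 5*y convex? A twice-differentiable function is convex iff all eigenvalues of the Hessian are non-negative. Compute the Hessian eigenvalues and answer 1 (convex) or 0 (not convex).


The Hessian of f(x,y) = 4*x^2 + 5*x*y - 4*y^2 + 5*x + 5*y is:
H = [[8, 5], [5, -8]]
Trace = 8 - 8 = 0
Determinant = 8*-8 - (5)^2 = -89
Discriminant = (0)^2 - 4*-89 = 356.0
Eigenvalues: lambda_1 = -9.434, lambda_2 = 9.434
The function is not convex.

0


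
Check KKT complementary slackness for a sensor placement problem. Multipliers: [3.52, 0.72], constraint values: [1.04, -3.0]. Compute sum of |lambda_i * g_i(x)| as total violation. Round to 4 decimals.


KKT complementary slackness check:
lambda_1 * g_1 = 3.52 * 1.04 = 3.6608
lambda_2 * g_2 = 0.72 * -3.0 = -2.16
Total violation = 3.6608 + 2.16 = 5.8208


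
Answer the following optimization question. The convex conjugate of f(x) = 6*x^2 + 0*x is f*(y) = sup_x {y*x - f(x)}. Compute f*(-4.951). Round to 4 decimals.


f*(y) = sup_x {y*x - a*x^2 - b*x} = sup_x {(y-b)*x - a*x^2}
FOC: (y - b) - 2a*x = 0 => x* = (y - b)/(2a)
x* = (-4.951 - 0)/(2*6) = -0.4126
f*(-4.951) = (y-b)^2/(4a) = (-4.951 - 0)^2/(4*6)
= 24.5124/24 = 1.0214


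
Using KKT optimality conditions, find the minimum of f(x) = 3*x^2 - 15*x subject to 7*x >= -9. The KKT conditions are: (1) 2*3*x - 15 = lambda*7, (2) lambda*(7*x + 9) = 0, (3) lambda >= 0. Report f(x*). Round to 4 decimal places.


Step 1: Try lambda = 0 (constraint inactive).
Stationarity: 2*3*x - 15 = 0
x* = 15/(2*3) = 2.5
Check constraint: 7*2.5 = 17.5 >= -9 -- satisfied.
Step 2: Compute optimal value.
f(x*) = 3*2.5^2 - 15*2.5 = -18.75


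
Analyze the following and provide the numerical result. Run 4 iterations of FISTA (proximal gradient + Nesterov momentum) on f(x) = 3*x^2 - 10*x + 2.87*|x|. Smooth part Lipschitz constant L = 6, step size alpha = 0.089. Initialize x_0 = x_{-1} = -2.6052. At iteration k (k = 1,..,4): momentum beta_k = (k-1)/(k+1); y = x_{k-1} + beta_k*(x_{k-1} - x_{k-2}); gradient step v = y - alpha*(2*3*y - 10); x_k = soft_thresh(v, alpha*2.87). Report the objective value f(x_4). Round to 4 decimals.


FISTA on f(x) = 3*x^2 - 10*x + 2.87*|x|
L = 6, alpha = 0.089
Iteration 1: beta = 0.0, y = -2.6052 + 0.0*(-2.6052 + 2.6052) = -2.6052
  grad(y) = -25.6312, v = y - alpha*grad = -0.324
  prox(v) = soft_thresh(-0.324, 0.2554) = -0.0686
Iteration 2: beta = 0.3333, y = -0.0686 + 0.3333*(-0.0686 + 2.6052) = 0.7769
  grad(y) = -5.3383, v = y - alpha*grad = 1.2521
  prox(v) = soft_thresh(1.2521, 0.2554) = 0.9966
Iteration 3: beta = 0.5, y = 0.9966 + 0.5*(0.9966 + 0.0686) = 1.5292
  grad(y) = -0.8246, v = y - alpha*grad = 1.6026
  prox(v) = soft_thresh(1.6026, 0.2554) = 1.3472
Iteration 4: beta = 0.6, y = 1.3472 + 0.6*(1.3472 - 0.9966) = 1.5575
  grad(y) = -0.6548, v = y - alpha*grad = 1.6158
  prox(v) = soft_thresh(1.6158, 0.2554) = 1.3604
f(x_4) = 3*1.3604^2 - 10*1.3604 + 2.87*|1.3604| = -4.1476


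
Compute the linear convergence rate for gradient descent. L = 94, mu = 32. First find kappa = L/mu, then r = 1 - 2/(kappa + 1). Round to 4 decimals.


Step 1: Compute the condition number.
kappa = L/mu = 94/32 = 2.9375
Step 2: Compute the convergence rate.
r = 1 - 2/(kappa + 1) = 1 - 2*mu/(L + mu) = (L - mu)/(L + mu) = 62/126 = 0.4921


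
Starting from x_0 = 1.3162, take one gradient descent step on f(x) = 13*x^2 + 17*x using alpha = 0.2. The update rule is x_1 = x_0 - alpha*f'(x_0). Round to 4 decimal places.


We compute the gradient at x_0 and apply the update.
f'(x) = 26*x + 17
f'(1.3162) = 26*1.3162 + 17 = 51.2212
x_1 = 1.3162 - 0.2*51.2212 = -8.928


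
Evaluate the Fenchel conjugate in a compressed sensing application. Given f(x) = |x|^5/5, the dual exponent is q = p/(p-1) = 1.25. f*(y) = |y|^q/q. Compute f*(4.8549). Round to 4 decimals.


The conjugate exponent q satisfies 1/p + 1/q = 1.
p = 5, so q = 5/(5 - 1) = 1.25
|y|^q = 4.8549^1.25 = 7.2065
f*(4.8549) = 7.2065 / 1.25 = 5.7652


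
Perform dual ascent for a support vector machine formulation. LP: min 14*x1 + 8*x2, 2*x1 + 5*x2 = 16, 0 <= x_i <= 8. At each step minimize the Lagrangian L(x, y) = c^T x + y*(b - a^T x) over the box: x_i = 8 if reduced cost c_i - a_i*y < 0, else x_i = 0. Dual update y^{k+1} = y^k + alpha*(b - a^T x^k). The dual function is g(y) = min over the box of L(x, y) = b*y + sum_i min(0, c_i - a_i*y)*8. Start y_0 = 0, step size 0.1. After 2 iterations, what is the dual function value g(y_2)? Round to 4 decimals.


Dual ascent for LP: min 14*x1 + 8*x2, 2*x1 + 5*x2 = 16, 0 <= x_i <= 8
Step 1: y^k = 0.0, reduced costs: (14.0, 8.0)
  x^k = (0.0, 0.0), subgradient = b - a^T x = 16.0
  y^{k+1} = 0.0 + 0.1*16.0 = 1.6
Step 2: y^k = 1.6, reduced costs: (10.8, 0.0)
  x^k = (0.0, 0.0), subgradient = b - a^T x = 16.0
  y^{k+1} = 1.6 + 0.1*16.0 = 3.2
Dual objective at y_2 = 3.2: reduced costs (7.6, -8.0), box minimizer x = (0.0, 8.0)
g(y_2) = b*y + (c1 - a1*y)*x1 + (c2 - a2*y)*x2 = 16*3.2 + 7.6*0.0 + (-8.0)*8.0 = 51.2 + 0.0 - 64.0 = -12.8


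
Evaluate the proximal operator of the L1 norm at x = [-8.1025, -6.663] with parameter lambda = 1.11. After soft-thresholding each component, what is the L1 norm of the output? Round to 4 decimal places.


Soft-thresholding with lambda = 1.11:
prox(-8.1025) = sign(-8.1025)*max(|-8.1025| - 1.11, 0) = -6.9925
prox(-6.663) = sign(-6.663)*max(|-6.663| - 1.11, 0) = -5.553
prox(x) = [-6.9925, -5.553]
||prox(x)||_1 = 6.9925 + 5.553 = 12.5455


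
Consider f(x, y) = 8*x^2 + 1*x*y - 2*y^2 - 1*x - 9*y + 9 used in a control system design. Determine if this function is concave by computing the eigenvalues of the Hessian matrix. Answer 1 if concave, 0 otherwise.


The Hessian of f(x,y) = 8*x^2 + 1*x*y - 2*y^2 - 1*x - 9*y + 9 is:
H = [[16, 1], [1, -4]]
Trace = 16 - 4 = 12
Determinant = 16*-4 - (1)^2 = -65
Discriminant = (12)^2 - 4*-65 = 404.0
Eigenvalues: lambda_1 = -4.0499, lambda_2 = 16.0499
The function is not concave.

0


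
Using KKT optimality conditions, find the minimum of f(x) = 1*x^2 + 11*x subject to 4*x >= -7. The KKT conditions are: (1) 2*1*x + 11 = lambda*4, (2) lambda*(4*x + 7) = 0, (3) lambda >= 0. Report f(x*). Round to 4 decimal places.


Step 1: Try lambda = 0 (constraint inactive).
x_unc = -11/(2*1) = -5.5
Check: 4*-5.5 = -22.0 < -7 -- violated!
Step 2: Constraint must be active: 4*x = -7
x* = -7/4 = -1.75
lambda = (2*1*(-1.75) + 11)/4 = 1.875
Step 3: Compute optimal value.
f(x*) = 1*(-1.75)^2 + 11*(-1.75) = -16.1875


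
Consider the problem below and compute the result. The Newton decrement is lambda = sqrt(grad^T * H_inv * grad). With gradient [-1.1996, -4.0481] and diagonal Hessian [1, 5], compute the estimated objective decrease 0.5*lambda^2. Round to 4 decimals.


Step 1: H is diagonal, so H^(-1) * g = [-1.1996, -0.8096].
Step 2: g^T H^(-1) g = sum_i g_i^2 / H_ii
  = (-1.1996)^2/1 + (-4.0481)^2/5
  = 1.439 + 3.2774 = 4.7165
Step 3: Objective decrease = 0.5 * g^T H^(-1) g = 2.3582


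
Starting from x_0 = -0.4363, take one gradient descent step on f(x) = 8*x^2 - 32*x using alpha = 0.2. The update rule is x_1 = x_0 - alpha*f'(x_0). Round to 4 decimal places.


We compute the gradient at x_0 and apply the update.
f'(x) = 16*x - 32
f'(-0.4363) = 16*-0.4363 - 32 = -38.9808
x_1 = -0.4363 - 0.2*-38.9808 = 7.3599


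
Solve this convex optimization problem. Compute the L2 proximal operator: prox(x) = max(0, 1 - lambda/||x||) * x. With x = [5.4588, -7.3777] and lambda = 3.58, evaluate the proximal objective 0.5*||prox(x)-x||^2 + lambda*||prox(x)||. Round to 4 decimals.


Step 1: Compute ||x||.
||x|| = 9.1776
Step 2: Compute scaling factor.
scale = max(0, 1 - 3.58/9.1776) = 0.6099
Step 3: prox(x) = [3.3294, -4.4998]
||prox(x)|| = 5.5976
Step 4: Proximal objective.
0.5*||prox-x||^2 = 6.4082
lambda*||prox|| = 20.0394
Total = 26.4477


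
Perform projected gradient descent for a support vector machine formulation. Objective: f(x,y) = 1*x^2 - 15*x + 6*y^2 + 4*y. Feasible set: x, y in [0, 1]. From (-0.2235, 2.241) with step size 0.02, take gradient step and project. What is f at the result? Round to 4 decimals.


Step 1: Compute gradient at (-0.2235, 2.241).
grad_x = 2*1*-0.2235 - 15 = -15.447
grad_y = 2*6*2.241 + 4 = 30.892
Step 2: Gradient step.
x_raw = -0.2235 - 0.02*-15.447 = 0.0854
y_raw = 2.241 - 0.02*30.892 = 1.6232
Step 3: Project onto [0, 1].
x_proj = clip(0.0854) = 0.0854
y_proj = clip(1.6232) = 1.0
Step 4: Evaluate f.
f(0.0854, 1.0) = 8.7257


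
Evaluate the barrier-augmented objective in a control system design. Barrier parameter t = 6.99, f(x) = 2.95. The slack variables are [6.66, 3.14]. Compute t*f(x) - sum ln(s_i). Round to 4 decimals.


Step 1: Compute log-barrier.
ln values: [1.8961, 1.1442]
phi = -(1.8961 + 1.1442) = -3.0403
Step 2: Compute augmented objective.
t*f(x) = 6.99*2.95 = 20.6205
Total = 20.6205 - 3.0403 = 17.5802


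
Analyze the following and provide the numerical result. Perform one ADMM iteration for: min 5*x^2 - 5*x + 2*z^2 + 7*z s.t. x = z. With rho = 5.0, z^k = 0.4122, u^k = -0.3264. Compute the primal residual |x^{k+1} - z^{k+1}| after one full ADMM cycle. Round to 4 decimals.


ADMM iteration with rho = 5.0, z^k = 0.4122, u^k = -0.3264
Step 1: x-update.
Minimize 5*x^2 - 5*x + (5.0/2)*(x - 0.4122 - 0.3264)^2
FOC: (2*5 + 5.0)*x = 5 + 5.0*(0.4122 + 0.3264)
x^{k+1} = 0.5795
Step 2: z-update.
Minimize 2*z^2 + 7*z + (5.0/2)*(0.5795 - z - 0.3264)^2
FOC: (2*2 + 5.0)*z = -7 + 5.0*(0.5795 - 0.3264)
z^{k+1} = -0.6371
Step 3: u-update.
u^{k+1} = -0.3264 + 0.5795 + 0.6371 = 0.8903
Step 4: Primal residual = |0.5795 + 0.6371| = 1.2167


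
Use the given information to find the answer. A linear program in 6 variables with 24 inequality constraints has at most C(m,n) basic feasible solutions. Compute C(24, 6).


Each vertex corresponds to some choice of n active constraints out of m, so the number of vertices is at most C(m, n) = m! / (n!(m-n)!).
m = 24, n = 6
Numerator: 24 * 23 * 22 * 21 * 20 * 19
Denominator: 6! = 720
C(24, 6) = 134596


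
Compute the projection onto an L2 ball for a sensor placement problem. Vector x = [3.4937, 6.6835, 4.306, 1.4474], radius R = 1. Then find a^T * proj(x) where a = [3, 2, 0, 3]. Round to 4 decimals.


Step 1: Compute ||x|| (intermediates to 6 decimals).
||x|| = sqrt(3.4937^2 + 6.6835^2 + 4.306^2 + 1.4474^2) = 8.804074
Step 2: Project.
Since ||x|| > R, scale = R/||x|| = 1/8.804074 = 0.113584, proj(x) = scale * x
proj(x) = [0.396828, 0.759139, 0.489093, 0.164401]
Step 3: Dot product.
a^T * proj(x) = 3*0.396828 + 2*0.759139 + 0*0.489093 + 3*0.164401 = 3.202


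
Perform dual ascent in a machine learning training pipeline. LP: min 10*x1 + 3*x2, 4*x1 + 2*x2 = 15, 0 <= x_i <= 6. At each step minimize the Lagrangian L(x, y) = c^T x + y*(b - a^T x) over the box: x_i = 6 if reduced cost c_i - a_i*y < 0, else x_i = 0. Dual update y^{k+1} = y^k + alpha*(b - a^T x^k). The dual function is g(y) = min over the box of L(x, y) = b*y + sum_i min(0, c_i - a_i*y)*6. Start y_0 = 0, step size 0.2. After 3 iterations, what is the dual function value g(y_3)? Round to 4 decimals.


Dual ascent for LP: min 10*x1 + 3*x2, 4*x1 + 2*x2 = 15, 0 <= x_i <= 6
Step 1: y^k = 0.0, reduced costs: (10.0, 3.0)
  x^k = (0.0, 0.0), subgradient = b - a^T x = 15.0
  y^{k+1} = 0.0 + 0.2*15.0 = 3.0
Step 2: y^k = 3.0, reduced costs: (-2.0, -3.0)
  x^k = (6.0, 6.0), subgradient = b - a^T x = -21.0
  y^{k+1} = 3.0 + 0.2*-21.0 = -1.2
Step 3: y^k = -1.2, reduced costs: (14.8, 5.4)
  x^k = (0.0, 0.0), subgradient = b - a^T x = 15.0
  y^{k+1} = -1.2 + 0.2*15.0 = 1.8
Dual objective at y_3 = 1.8: reduced costs (2.8, -0.6), box minimizer x = (0.0, 6.0)
g(y_3) = b*y + (c1 - a1*y)*x1 + (c2 - a2*y)*x2 = 15*1.8 + 2.8*0.0 + (-0.6)*6.0 = 27.0 + 0.0 - 3.6 = 23.4


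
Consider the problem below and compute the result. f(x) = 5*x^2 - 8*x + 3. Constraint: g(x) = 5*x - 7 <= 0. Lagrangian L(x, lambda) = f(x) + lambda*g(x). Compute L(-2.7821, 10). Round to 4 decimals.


Step 1: Evaluate f(x).
f(-2.7821) = 5*(-2.7821)^2 - 8*(-2.7821) + 3 = 63.9572
Step 2: Evaluate g(x).
g(-2.7821) = 5*-2.7821 - 7 = -20.9105
Step 3: Compute Lagrangian.
L = 63.9572 + 10*-20.9105 = -145.1478


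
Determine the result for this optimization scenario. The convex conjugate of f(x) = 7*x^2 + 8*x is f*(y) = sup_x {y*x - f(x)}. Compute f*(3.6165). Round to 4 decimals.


f*(y) = sup_x {y*x - a*x^2 - b*x} = sup_x {(y-b)*x - a*x^2}
FOC: (y - b) - 2a*x = 0 => x* = (y - b)/(2a)
x* = (3.6165 - 8)/(2*7) = -0.3131
f*(3.6165) = (y-b)^2/(4a) = (3.6165 - 8)^2/(4*7)
= 19.2151/28 = 0.6863


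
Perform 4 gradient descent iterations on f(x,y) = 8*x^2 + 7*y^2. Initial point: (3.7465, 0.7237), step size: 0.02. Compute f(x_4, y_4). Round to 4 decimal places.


Gradient descent on f(x,y) = 8*x^2 + 7*y^2.
Starting point: (3.7465, 0.7237), alpha = 0.02
Step 1: grad_x = 2*8*3.7465 = 59.944, grad_y = 2*7*0.7237 = 10.1318
  x_1 = 3.7465 - 0.02*59.944 = 2.5476
  y_1 = 0.7237 - 0.02*10.1318 = 0.5211
Step 2: grad_x = 2*8*2.5476 = 40.7619, grad_y = 2*7*0.5211 = 7.2949
  x_2 = 2.5476 - 0.02*40.7619 = 1.7324
  y_2 = 0.5211 - 0.02*7.2949 = 0.3752
Step 3: grad_x = 2*8*1.7324 = 27.7181, grad_y = 2*7*0.3752 = 5.2523
  x_3 = 1.7324 - 0.02*27.7181 = 1.178
  y_3 = 0.3752 - 0.02*5.2523 = 0.2701
Step 4: grad_x = 2*8*1.178 = 18.8483, grad_y = 2*7*0.2701 = 3.7817
  x_4 = 1.178 - 0.02*18.8483 = 0.8011
  y_4 = 0.2701 - 0.02*3.7817 = 0.1945
f(0.8011, 0.1945) = 8*0.8011^2 + 7*0.1945^2 = 5.3983


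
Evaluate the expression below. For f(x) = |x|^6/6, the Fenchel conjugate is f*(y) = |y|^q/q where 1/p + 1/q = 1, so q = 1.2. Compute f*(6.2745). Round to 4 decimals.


The conjugate exponent q satisfies 1/p + 1/q = 1.
p = 6, so q = 6/(6 - 1) = 1.2
|y|^q = 6.2745^1.2 = 9.0593
f*(6.2745) = 9.0593 / 1.2 = 7.5494


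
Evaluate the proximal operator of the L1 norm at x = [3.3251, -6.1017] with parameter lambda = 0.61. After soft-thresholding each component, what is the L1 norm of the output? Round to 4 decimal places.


Soft-thresholding with lambda = 0.61:
prox(3.3251) = sign(3.3251)*max(|3.3251| - 0.61, 0) = 2.7151
prox(-6.1017) = sign(-6.1017)*max(|-6.1017| - 0.61, 0) = -5.4917
prox(x) = [2.7151, -5.4917]
||prox(x)||_1 = 2.7151 + 5.4917 = 8.2068


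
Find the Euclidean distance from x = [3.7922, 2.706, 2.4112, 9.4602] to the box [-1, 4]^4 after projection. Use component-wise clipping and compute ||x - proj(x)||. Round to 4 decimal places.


Project each component onto [-1, 4].
clip(3.7922) = 3.7922, clip(2.706) = 2.706, clip(2.4112) = 2.4112, clip(9.4602) = 4.0
Projection = [3.7922, 2.706, 2.4112, 4.0]
Squared diffs: [0.0, 0.0, 0.0, 29.8138]
Distance = sqrt(29.8138) = 5.4602


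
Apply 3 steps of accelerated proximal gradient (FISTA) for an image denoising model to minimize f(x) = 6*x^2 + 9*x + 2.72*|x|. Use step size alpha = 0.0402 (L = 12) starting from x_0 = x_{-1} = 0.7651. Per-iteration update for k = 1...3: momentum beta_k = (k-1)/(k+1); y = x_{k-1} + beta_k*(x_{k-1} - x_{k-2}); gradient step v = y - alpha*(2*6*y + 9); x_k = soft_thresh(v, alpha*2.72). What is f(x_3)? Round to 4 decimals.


FISTA on f(x) = 6*x^2 + 9*x + 2.72*|x|
L = 12, alpha = 0.0402
Iteration 1: beta = 0.0, y = 0.7651 + 0.0*(0.7651 - 0.7651) = 0.7651
  grad(y) = 18.1812, v = y - alpha*grad = 0.0342
  prox(v) = soft_thresh(0.0342, 0.1093) = 0.0
Iteration 2: beta = 0.3333, y = 0.0 + 0.3333*(0.0 - 0.7651) = -0.255
  grad(y) = 5.9396, v = y - alpha*grad = -0.4938
  prox(v) = soft_thresh(-0.4938, 0.1093) = -0.3845
Iteration 3: beta = 0.5, y = -0.3845 + 0.5*(-0.3845 - 0.0) = -0.5767
  grad(y) = 2.0797, v = y - alpha*grad = -0.6603
  prox(v) = soft_thresh(-0.6603, 0.1093) = -0.551
f(x_3) = 6*(-0.551)^2 + 9*(-0.551) + 2.72*|-0.551| = -1.6387


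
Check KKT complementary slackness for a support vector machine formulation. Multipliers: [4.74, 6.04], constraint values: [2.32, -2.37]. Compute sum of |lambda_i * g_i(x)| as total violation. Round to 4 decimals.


KKT complementary slackness check:
lambda_1 * g_1 = 4.74 * 2.32 = 10.9968
lambda_2 * g_2 = 6.04 * -2.37 = -14.3148
Total violation = 10.9968 + 14.3148 = 25.3116


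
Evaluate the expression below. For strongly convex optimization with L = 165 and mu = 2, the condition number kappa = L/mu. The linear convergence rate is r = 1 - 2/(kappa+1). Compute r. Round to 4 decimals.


Step 1: Compute the condition number.
kappa = L/mu = 165/2 = 82.5
Step 2: Compute the convergence rate.
r = 1 - 2/(kappa + 1) = 1 - 2*mu/(L + mu) = (L - mu)/(L + mu) = 163/167 = 0.976


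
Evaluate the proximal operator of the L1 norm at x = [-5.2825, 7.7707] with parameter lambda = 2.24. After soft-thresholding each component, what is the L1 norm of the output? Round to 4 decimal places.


Soft-thresholding with lambda = 2.24:
prox(-5.2825) = sign(-5.2825)*max(|-5.2825| - 2.24, 0) = -3.0425
prox(7.7707) = sign(7.7707)*max(|7.7707| - 2.24, 0) = 5.5307
prox(x) = [-3.0425, 5.5307]
||prox(x)||_1 = 3.0425 + 5.5307 = 8.5732


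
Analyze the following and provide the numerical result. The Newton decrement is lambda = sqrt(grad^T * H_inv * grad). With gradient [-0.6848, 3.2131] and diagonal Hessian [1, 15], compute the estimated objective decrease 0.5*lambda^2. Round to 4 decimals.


Step 1: H is diagonal, so H^(-1) * g = [-0.6848, 0.2142].
Step 2: g^T H^(-1) g = sum_i g_i^2 / H_ii
  = (-0.6848)^2/1 + (3.2131)^2/15
  = 0.469 + 0.6883 = 1.1572
Step 3: Objective decrease = 0.5 * g^T H^(-1) g = 0.5786


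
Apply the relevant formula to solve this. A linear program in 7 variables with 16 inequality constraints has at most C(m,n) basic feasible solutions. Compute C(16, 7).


Each vertex corresponds to some choice of n active constraints out of m, so the number of vertices is at most C(m, n) = m! / (n!(m-n)!).
m = 16, n = 7
Numerator: 16 * 15 * 14 * 13 * 12 * 11 * 10
Denominator: 7! = 5040
C(16, 7) = 11440


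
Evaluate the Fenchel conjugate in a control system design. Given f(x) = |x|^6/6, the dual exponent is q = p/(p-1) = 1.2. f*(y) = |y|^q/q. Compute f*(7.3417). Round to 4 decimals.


The conjugate exponent q satisfies 1/p + 1/q = 1.
p = 6, so q = 6/(6 - 1) = 1.2
|y|^q = 7.3417^1.2 = 10.9385
f*(7.3417) = 10.9385 / 1.2 = 9.1154


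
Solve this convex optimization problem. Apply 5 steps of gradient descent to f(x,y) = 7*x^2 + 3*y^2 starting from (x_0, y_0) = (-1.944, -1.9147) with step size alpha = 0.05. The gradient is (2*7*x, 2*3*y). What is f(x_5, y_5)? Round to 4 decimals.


Gradient descent on f(x,y) = 7*x^2 + 3*y^2.
Starting point: (-1.944, -1.9147), alpha = 0.05
Step 1: grad_x = 2*7*-1.944 = -27.216, grad_y = 2*3*-1.9147 = -11.4882
  x_1 = -1.944 - 0.05*-27.216 = -0.5832
  y_1 = -1.9147 - 0.05*-11.4882 = -1.3403
Step 2: grad_x = 2*7*-0.5832 = -8.1648, grad_y = 2*3*-1.3403 = -8.0417
  x_2 = -0.5832 - 0.05*-8.1648 = -0.175
  y_2 = -1.3403 - 0.05*-8.0417 = -0.9382
Step 3: grad_x = 2*7*-0.175 = -2.4494, grad_y = 2*3*-0.9382 = -5.6292
  x_3 = -0.175 - 0.05*-2.4494 = -0.0525
  y_3 = -0.9382 - 0.05*-5.6292 = -0.6567
Step 4: grad_x = 2*7*-0.0525 = -0.7348, grad_y = 2*3*-0.6567 = -3.9405
  x_4 = -0.0525 - 0.05*-0.7348 = -0.0157
  y_4 = -0.6567 - 0.05*-3.9405 = -0.4597
Step 5: grad_x = 2*7*-0.0157 = -0.2204, grad_y = 2*3*-0.4597 = -2.7583
  x_5 = -0.0157 - 0.05*-0.2204 = -0.0047
  y_5 = -0.4597 - 0.05*-2.7583 = -0.3218
f(-0.0047, -0.3218) = 7*(-0.0047)^2 + 3*(-0.3218)^2 = 0.3108


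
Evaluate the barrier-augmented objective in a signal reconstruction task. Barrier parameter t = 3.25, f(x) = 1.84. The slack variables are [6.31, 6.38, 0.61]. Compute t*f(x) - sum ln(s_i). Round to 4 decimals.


Step 1: Compute log-barrier.
ln values: [1.8421, 1.8532, -0.4943]
phi = -(1.8421 + 1.8532 - 0.4943) = -3.201
Step 2: Compute augmented objective.
t*f(x) = 3.25*1.84 = 5.98
Total = 5.98 - 3.201 = 2.779


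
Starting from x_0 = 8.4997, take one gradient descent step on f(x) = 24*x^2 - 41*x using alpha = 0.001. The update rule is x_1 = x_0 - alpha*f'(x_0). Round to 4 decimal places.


We compute the gradient at x_0 and apply the update.
f'(x) = 48*x - 41
f'(8.4997) = 48*8.4997 - 41 = 366.9856
x_1 = 8.4997 - 0.001*366.9856 = 8.1327


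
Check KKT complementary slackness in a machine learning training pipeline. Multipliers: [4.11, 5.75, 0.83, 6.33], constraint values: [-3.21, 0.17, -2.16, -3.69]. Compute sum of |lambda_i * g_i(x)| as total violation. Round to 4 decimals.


KKT complementary slackness check:
lambda_1 * g_1 = 4.11 * -3.21 = -13.1931
lambda_2 * g_2 = 5.75 * 0.17 = 0.9775
lambda_3 * g_3 = 0.83 * -2.16 = -1.7928
lambda_4 * g_4 = 6.33 * -3.69 = -23.3577
Total violation = 13.1931 + 0.9775 + 1.7928 + 23.3577 = 39.3211


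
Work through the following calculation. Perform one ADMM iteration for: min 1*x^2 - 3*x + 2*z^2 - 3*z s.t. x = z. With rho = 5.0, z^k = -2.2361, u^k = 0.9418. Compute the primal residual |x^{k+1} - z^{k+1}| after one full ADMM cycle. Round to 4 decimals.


ADMM iteration with rho = 5.0, z^k = -2.2361, u^k = 0.9418
Step 1: x-update.
Minimize 1*x^2 - 3*x + (5.0/2)*(x + 2.2361 + 0.9418)^2
FOC: (2*1 + 5.0)*x = 3 + 5.0*(-2.2361 - 0.9418)
x^{k+1} = -1.8414
Step 2: z-update.
Minimize 2*z^2 - 3*z + (5.0/2)*(-1.8414 - z + 0.9418)^2
FOC: (2*2 + 5.0)*z = 3 + 5.0*(-1.8414 + 0.9418)
z^{k+1} = -0.1664
Step 3: u-update.
u^{k+1} = 0.9418 - 1.8414 + 0.1664 = -0.7331
Step 4: Primal residual = |-1.8414 + 0.1664| = 1.6749
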